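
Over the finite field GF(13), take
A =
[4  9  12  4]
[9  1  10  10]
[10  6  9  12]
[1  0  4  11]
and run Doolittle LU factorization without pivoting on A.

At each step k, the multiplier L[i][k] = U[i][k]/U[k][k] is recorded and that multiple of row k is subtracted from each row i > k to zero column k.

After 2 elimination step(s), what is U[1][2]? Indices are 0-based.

Step 1: pivot at (0,0) is 4.
  row1 ← row1 − (12)·row0  ⇒  L[1][0]=12, U row1=(0, 10, 9, 1)
  row2 ← row2 − (9)·row0  ⇒  L[2][0]=9, U row2=(0, 3, 5, 2)
  row3 ← row3 − (10)·row0  ⇒  L[3][0]=10, U row3=(0, 1, 1, 10)
Step 2: pivot at (1,1) is 10.
  row2 ← row2 − (12)·row1  ⇒  L[2][1]=12, U row2=(0, 0, 1, 3)
  row3 ← row3 − (4)·row1  ⇒  L[3][1]=4, U row3=(0, 0, 4, 6)

U[1][2] = 9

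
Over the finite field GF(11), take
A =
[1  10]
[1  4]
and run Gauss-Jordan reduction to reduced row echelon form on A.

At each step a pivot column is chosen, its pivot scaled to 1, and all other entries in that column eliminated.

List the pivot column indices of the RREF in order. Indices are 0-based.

pivot(0,0)=1: scale R0 → (1, 10)
  clear (1,0): R1 −= (1)R0 → (0, 5)
pivot(1,1)=5: scale R1 → (0, 1)
  clear (0,1): R0 −= (10)R1 → (1, 0)

pivot columns: 0, 1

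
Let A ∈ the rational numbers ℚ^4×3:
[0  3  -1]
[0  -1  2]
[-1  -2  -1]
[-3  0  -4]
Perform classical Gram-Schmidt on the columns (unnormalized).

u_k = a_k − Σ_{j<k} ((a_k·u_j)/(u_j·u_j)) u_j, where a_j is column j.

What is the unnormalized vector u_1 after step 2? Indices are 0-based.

Step 1: u_0 = a_0 = (0, 0, -1, -3).
Step 2: u_1 = a_1 − (1/5)·u_0 = (3, -1, -9/5, 3/5).

u_1 = (3, -1, -9/5, 3/5)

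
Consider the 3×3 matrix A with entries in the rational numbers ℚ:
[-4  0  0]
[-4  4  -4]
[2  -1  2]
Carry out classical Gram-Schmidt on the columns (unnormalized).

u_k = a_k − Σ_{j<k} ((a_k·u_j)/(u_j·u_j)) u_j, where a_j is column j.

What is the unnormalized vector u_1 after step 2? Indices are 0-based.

u_1 = (-2, 2, 0)

Step 1: u_0 = a_0 = (-4, -4, 2).
Step 2: u_1 = a_1 − (-1/2)·u_0 = (-2, 2, 0).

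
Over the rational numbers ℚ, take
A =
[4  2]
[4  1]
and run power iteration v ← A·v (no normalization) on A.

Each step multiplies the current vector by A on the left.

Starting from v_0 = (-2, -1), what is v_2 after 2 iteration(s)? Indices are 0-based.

v_2 = (-58, -49)

v_0 = (-2, -1).
v_1 = A·v_0 = (-10, -9).
v_2 = A·v_1 = (-58, -49).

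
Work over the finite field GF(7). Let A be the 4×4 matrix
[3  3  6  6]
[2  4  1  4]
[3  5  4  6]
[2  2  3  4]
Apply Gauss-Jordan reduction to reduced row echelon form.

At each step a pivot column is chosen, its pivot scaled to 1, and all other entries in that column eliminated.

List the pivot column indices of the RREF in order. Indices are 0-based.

pivot(0,0)=3: scale R0 → (1, 1, 2, 2)
  clear (1,0): R1 −= (2)R0 → (0, 2, 4, 0)
  clear (2,0): R2 −= (3)R0 → (0, 2, 5, 0)
  clear (3,0): R3 −= (2)R0 → (0, 0, 6, 0)
pivot(1,1)=2: scale R1 → (0, 1, 2, 0)
  clear (0,1): R0 −= (1)R1 → (1, 0, 0, 2)
  clear (2,1): R2 −= (2)R1 → (0, 0, 1, 0)
pivot(2,2)=1: scale R2 → (0, 0, 1, 0)
  clear (1,2): R1 −= (2)R2 → (0, 1, 0, 0)
  clear (3,2): R3 −= (6)R2 → (0, 0, 0, 0)
col 3: no nonzero at/below row 3; advance.

pivot columns: 0, 1, 2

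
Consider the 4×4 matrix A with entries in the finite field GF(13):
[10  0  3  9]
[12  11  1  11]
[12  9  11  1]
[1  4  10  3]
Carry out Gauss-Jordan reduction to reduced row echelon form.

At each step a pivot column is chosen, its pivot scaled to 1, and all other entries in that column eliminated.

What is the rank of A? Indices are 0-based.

rank = 4

pivot(0,0)=10: scale R0 → (1, 0, 12, 10)
  clear (1,0): R1 −= (12)R0 → (0, 11, 0, 8)
  clear (2,0): R2 −= (12)R0 → (0, 9, 10, 11)
  clear (3,0): R3 −= (1)R0 → (0, 4, 11, 6)
pivot(1,1)=11: scale R1 → (0, 1, 0, 9)
  clear (2,1): R2 −= (9)R1 → (0, 0, 10, 8)
  clear (3,1): R3 −= (4)R1 → (0, 0, 11, 9)
pivot(2,2)=10: scale R2 → (0, 0, 1, 6)
  clear (0,2): R0 −= (12)R2 → (1, 0, 0, 3)
  clear (3,2): R3 −= (11)R2 → (0, 0, 0, 8)
pivot(3,3)=8: scale R3 → (0, 0, 0, 1)
  clear (0,3): R0 −= (3)R3 → (1, 0, 0, 0)
  clear (1,3): R1 −= (9)R3 → (0, 1, 0, 0)
  clear (2,3): R2 −= (6)R3 → (0, 0, 1, 0)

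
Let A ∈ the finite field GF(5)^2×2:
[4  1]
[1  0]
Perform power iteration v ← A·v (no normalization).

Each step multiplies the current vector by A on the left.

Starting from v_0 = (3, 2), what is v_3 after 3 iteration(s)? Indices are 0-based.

v_3 = (0, 4)

v_0 = (3, 2).
v_1 = A·v_0 = (4, 3).
v_2 = A·v_1 = (4, 4).
v_3 = A·v_2 = (0, 4).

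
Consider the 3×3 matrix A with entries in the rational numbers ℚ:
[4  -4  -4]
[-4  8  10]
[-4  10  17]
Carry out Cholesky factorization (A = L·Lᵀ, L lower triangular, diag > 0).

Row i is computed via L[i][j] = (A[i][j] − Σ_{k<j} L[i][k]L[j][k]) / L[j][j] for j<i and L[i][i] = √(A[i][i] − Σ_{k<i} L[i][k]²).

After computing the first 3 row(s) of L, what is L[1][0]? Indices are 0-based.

Step 1: L[0][0] = √(4) = 2.
  L[1][0] = (-4) / L[0][0] = -2.
Step 2: L[1][1] = √(4) = 2.
  L[2][0] = (-4) / L[0][0] = -2.
  L[2][1] = (6) / L[1][1] = 3.
Step 3: L[2][2] = √(4) = 2.

L[1][0] = -2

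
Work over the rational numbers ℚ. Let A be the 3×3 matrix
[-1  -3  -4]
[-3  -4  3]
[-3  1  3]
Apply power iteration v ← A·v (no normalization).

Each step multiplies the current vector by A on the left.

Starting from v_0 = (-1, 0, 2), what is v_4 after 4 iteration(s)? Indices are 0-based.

v_4 = (-2069, 513, 1968)

v_0 = (-1, 0, 2).
v_1 = A·v_0 = (-7, 9, 9).
v_2 = A·v_1 = (-56, 12, 57).
v_3 = A·v_2 = (-208, 291, 351).
v_4 = A·v_3 = (-2069, 513, 1968).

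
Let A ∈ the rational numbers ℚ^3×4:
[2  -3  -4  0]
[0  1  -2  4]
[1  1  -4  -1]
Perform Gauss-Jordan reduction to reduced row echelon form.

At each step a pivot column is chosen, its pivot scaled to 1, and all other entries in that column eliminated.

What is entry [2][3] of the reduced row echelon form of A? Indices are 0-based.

step 1: normalize row 0 (÷2) = (1, -3/2, -2, 0)
  row 2: subtract 1×row0 = (0, 5/2, -2, -1)
step 2: normalize row 1 (÷1) = (0, 1, -2, 4)
  row 0: subtract -3/2×row1 = (1, 0, -5, 6)
  row 2: subtract 5/2×row1 = (0, 0, 3, -11)
step 3: normalize row 2 (÷3) = (0, 0, 1, -11/3)
  row 0: subtract -5×row2 = (1, 0, 0, -37/3)
  row 1: subtract -2×row2 = (0, 1, 0, -10/3)

M[2][3] = -11/3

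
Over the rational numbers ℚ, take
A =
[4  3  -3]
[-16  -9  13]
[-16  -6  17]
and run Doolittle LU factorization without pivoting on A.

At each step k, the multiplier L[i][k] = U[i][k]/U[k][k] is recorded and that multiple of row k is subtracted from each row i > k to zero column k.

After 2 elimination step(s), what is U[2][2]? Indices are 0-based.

U[2][2] = 3

Step 1: pivot at (0,0) is 4.
  row1 ← row1 − (-4)·row0  ⇒  L[1][0]=-4, U row1=(0, 3, 1)
  row2 ← row2 − (-4)·row0  ⇒  L[2][0]=-4, U row2=(0, 6, 5)
Step 2: pivot at (1,1) is 3.
  row2 ← row2 − (2)·row1  ⇒  L[2][1]=2, U row2=(0, 0, 3)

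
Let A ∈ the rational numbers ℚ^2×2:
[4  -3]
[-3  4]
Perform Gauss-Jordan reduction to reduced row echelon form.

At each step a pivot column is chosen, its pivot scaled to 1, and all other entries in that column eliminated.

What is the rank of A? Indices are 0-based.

[1] R0 /= 4  ⇒  (1, -3/4)
     R1 -= -3·R0  ⇒  (0, 7/4)
[2] R1 /= 7/4  ⇒  (0, 1)
     R0 -= -3/4·R1  ⇒  (1, 0)

rank = 2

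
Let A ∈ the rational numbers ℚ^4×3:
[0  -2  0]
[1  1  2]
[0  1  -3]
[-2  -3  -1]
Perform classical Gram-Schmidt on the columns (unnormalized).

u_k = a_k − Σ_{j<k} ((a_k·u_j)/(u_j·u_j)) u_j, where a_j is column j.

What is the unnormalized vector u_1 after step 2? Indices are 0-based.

Step 1: u_0 = a_0 = (0, 1, 0, -2).
Step 2: u_1 = a_1 − (7/5)·u_0 = (-2, -2/5, 1, -1/5).

u_1 = (-2, -2/5, 1, -1/5)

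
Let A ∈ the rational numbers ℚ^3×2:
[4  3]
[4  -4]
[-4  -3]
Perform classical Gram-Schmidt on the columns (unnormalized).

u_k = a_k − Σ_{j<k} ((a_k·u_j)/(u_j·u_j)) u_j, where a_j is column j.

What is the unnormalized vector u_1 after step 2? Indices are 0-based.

Step 1: u_0 = a_0 = (4, 4, -4).
Step 2: u_1 = a_1 − (1/6)·u_0 = (7/3, -14/3, -7/3).

u_1 = (7/3, -14/3, -7/3)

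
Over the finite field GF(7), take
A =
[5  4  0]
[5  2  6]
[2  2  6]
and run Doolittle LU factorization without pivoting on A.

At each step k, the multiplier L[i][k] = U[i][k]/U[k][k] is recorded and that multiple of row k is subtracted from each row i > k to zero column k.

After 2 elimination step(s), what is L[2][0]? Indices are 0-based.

k=0: U[0][0]=5
  eliminate (1,0): mult=1, new row 1: (0, 5, 6); set L[1][0]=1
  eliminate (2,0): mult=6, new row 2: (0, 6, 6); set L[2][0]=6
k=1: U[1][1]=5
  eliminate (2,1): mult=4, new row 2: (0, 0, 3); set L[2][1]=4

L[2][0] = 6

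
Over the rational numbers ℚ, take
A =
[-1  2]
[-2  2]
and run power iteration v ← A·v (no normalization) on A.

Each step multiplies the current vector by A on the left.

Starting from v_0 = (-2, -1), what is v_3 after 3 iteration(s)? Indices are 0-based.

v_0 = (-2, -1).
v_1 = A·v_0 = (0, 2).
v_2 = A·v_1 = (4, 4).
v_3 = A·v_2 = (4, 0).

v_3 = (4, 0)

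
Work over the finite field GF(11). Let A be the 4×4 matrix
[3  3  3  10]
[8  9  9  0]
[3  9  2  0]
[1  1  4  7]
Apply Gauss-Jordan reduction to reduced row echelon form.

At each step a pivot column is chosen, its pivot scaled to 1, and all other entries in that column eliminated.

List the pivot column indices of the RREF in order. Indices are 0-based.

pivot columns: 0, 1, 2, 3

step 1: normalize row 0 (÷3) = (1, 1, 1, 7)
  row 1: subtract 8×row0 = (0, 1, 1, 10)
  row 2: subtract 3×row0 = (0, 6, 10, 1)
  row 3: subtract 1×row0 = (0, 0, 3, 0)
step 2: normalize row 1 (÷1) = (0, 1, 1, 10)
  row 0: subtract 1×row1 = (1, 0, 0, 8)
  row 2: subtract 6×row1 = (0, 0, 4, 7)
step 3: normalize row 2 (÷4) = (0, 0, 1, 10)
  row 1: subtract 1×row2 = (0, 1, 0, 0)
  row 3: subtract 3×row2 = (0, 0, 0, 3)
step 4: normalize row 3 (÷3) = (0, 0, 0, 1)
  row 0: subtract 8×row3 = (1, 0, 0, 0)
  row 2: subtract 10×row3 = (0, 0, 1, 0)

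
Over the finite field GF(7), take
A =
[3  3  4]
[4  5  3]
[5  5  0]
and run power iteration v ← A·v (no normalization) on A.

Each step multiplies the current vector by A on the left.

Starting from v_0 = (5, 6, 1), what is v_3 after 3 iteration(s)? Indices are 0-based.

v_0 = (5, 6, 1).
v_1 = A·v_0 = (2, 4, 6).
v_2 = A·v_1 = (0, 4, 2).
v_3 = A·v_2 = (6, 5, 6).

v_3 = (6, 5, 6)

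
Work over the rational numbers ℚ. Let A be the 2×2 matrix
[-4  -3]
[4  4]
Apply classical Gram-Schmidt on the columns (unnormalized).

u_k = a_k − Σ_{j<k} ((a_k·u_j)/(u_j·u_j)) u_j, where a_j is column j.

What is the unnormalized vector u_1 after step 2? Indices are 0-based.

u_1 = (1/2, 1/2)

Step 1: u_0 = a_0 = (-4, 4).
Step 2: u_1 = a_1 − (7/8)·u_0 = (1/2, 1/2).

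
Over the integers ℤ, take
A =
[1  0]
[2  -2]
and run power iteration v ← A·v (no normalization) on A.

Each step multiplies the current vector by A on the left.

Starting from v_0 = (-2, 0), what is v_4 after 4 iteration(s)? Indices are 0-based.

v_0 = (-2, 0).
v_1 = A·v_0 = (-2, -4).
v_2 = A·v_1 = (-2, 4).
v_3 = A·v_2 = (-2, -12).
v_4 = A·v_3 = (-2, 20).

v_4 = (-2, 20)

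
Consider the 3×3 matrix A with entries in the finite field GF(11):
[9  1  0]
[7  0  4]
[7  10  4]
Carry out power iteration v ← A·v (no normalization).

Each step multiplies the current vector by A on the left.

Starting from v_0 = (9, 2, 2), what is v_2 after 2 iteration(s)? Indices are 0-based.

v_0 = (9, 2, 2).
v_1 = A·v_0 = (6, 5, 3).
v_2 = A·v_1 = (4, 10, 5).

v_2 = (4, 10, 5)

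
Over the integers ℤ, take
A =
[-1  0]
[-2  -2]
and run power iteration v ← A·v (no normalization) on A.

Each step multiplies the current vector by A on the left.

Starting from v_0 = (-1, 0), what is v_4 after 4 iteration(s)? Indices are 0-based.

v_4 = (-1, -30)

v_0 = (-1, 0).
v_1 = A·v_0 = (1, 2).
v_2 = A·v_1 = (-1, -6).
v_3 = A·v_2 = (1, 14).
v_4 = A·v_3 = (-1, -30).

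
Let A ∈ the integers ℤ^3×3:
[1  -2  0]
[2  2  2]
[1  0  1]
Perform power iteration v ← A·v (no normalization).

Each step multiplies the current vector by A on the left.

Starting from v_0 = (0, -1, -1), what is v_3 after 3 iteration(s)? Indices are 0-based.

v_0 = (0, -1, -1).
v_1 = A·v_0 = (2, -4, -1).
v_2 = A·v_1 = (10, -6, 1).
v_3 = A·v_2 = (22, 10, 11).

v_3 = (22, 10, 11)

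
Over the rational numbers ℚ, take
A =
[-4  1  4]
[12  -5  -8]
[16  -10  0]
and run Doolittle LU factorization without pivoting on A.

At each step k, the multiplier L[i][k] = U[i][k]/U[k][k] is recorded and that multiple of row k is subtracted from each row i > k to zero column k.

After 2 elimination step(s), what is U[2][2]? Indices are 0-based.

U[2][2] = 4

[col 0] pivot -4
  R1 -= -3*R0 → (0, -2, 4)  (L[1][0] := -3)
  R2 -= -4*R0 → (0, -6, 16)  (L[2][0] := -4)
[col 1] pivot -2
  R2 -= 3*R1 → (0, 0, 4)  (L[2][1] := 3)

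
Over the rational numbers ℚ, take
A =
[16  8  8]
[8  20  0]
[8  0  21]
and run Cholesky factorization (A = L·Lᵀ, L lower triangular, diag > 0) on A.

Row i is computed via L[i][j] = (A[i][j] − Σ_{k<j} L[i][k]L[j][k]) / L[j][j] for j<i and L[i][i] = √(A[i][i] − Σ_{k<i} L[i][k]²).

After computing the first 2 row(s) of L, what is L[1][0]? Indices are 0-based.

Step 1: L[0][0] = √(16) = 4.
  L[1][0] = (8) / L[0][0] = 2.
Step 2: L[1][1] = √(16) = 4.

L[1][0] = 2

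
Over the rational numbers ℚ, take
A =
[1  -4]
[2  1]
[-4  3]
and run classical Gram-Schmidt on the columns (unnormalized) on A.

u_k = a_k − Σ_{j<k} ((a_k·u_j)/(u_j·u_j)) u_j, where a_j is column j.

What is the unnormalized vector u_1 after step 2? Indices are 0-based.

u_1 = (-10/3, 7/3, 1/3)

Step 1: u_0 = a_0 = (1, 2, -4).
Step 2: u_1 = a_1 − (-2/3)·u_0 = (-10/3, 7/3, 1/3).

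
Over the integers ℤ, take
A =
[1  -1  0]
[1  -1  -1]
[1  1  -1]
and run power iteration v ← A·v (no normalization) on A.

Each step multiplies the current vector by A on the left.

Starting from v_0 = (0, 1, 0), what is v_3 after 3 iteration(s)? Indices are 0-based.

v_3 = (1, 4, 2)

v_0 = (0, 1, 0).
v_1 = A·v_0 = (-1, -1, 1).
v_2 = A·v_1 = (0, -1, -3).
v_3 = A·v_2 = (1, 4, 2).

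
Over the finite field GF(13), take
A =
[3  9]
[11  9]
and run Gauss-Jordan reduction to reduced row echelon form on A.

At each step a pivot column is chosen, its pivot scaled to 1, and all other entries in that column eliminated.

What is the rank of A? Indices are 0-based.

rank = 2

step 1: normalize row 0 (÷3) = (1, 3)
  row 1: subtract 11×row0 = (0, 2)
step 2: normalize row 1 (÷2) = (0, 1)
  row 0: subtract 3×row1 = (1, 0)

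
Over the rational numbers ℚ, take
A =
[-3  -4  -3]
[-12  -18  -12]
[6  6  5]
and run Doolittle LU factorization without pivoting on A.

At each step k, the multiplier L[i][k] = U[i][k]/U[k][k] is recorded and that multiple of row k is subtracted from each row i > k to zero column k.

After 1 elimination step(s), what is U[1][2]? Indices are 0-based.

U[1][2] = 0

k=0: U[0][0]=-3
  eliminate (1,0): mult=4, new row 1: (0, -2, 0); set L[1][0]=4
  eliminate (2,0): mult=-2, new row 2: (0, -2, -1); set L[2][0]=-2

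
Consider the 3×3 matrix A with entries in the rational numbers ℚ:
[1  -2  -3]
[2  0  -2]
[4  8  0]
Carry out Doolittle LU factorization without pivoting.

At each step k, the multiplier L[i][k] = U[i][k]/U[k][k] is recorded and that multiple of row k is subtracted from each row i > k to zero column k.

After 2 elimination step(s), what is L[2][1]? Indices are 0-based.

[col 0] pivot 1
  R1 -= 2*R0 → (0, 4, 4)  (L[1][0] := 2)
  R2 -= 4*R0 → (0, 16, 12)  (L[2][0] := 4)
[col 1] pivot 4
  R2 -= 4*R1 → (0, 0, -4)  (L[2][1] := 4)

L[2][1] = 4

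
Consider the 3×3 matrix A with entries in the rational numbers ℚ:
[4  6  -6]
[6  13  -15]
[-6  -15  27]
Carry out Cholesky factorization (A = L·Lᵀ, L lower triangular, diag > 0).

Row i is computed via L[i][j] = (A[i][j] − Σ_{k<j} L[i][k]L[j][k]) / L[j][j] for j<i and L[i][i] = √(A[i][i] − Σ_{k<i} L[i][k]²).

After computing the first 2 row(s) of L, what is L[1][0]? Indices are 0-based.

Step 1: L[0][0] = √(4) = 2.
  L[1][0] = (6) / L[0][0] = 3.
Step 2: L[1][1] = √(4) = 2.

L[1][0] = 3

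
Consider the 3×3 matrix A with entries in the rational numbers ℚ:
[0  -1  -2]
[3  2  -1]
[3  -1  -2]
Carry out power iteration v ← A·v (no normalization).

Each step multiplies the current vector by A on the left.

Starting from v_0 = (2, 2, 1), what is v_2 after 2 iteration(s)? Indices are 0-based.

v_2 = (-13, 4, -25)

v_0 = (2, 2, 1).
v_1 = A·v_0 = (-4, 9, 2).
v_2 = A·v_1 = (-13, 4, -25).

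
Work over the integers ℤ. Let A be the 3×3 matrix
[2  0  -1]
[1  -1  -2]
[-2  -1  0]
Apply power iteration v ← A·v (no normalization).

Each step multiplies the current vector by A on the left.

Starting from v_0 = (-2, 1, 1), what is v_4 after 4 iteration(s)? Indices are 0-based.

v_0 = (-2, 1, 1).
v_1 = A·v_0 = (-5, -5, 3).
v_2 = A·v_1 = (-13, -6, 15).
v_3 = A·v_2 = (-41, -37, 32).
v_4 = A·v_3 = (-114, -68, 119).

v_4 = (-114, -68, 119)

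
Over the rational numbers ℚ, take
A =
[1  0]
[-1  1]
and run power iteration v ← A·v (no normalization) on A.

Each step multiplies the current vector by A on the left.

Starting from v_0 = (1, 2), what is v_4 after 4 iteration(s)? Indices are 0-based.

v_0 = (1, 2).
v_1 = A·v_0 = (1, 1).
v_2 = A·v_1 = (1, 0).
v_3 = A·v_2 = (1, -1).
v_4 = A·v_3 = (1, -2).

v_4 = (1, -2)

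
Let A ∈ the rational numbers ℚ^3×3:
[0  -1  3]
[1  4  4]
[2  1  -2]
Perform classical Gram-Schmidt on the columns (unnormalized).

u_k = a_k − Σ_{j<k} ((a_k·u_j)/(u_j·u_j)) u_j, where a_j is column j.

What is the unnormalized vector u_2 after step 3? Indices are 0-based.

u_2 = (217/54, 31/27, -31/54)

Step 1: u_0 = a_0 = (0, 1, 2).
Step 2: u_1 = a_1 − (6/5)·u_0 = (-1, 14/5, -7/5).
Step 3: u_2 = a_2 − (0)·u_0 − (55/54)·u_1 = (217/54, 31/27, -31/54).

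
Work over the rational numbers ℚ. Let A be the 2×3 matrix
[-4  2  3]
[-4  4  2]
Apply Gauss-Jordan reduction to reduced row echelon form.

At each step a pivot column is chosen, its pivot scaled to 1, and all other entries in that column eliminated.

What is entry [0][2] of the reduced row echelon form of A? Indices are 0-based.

M[0][2] = -1

pivot(0,0)=-4: scale R0 → (1, -1/2, -3/4)
  clear (1,0): R1 −= (-4)R0 → (0, 2, -1)
pivot(1,1)=2: scale R1 → (0, 1, -1/2)
  clear (0,1): R0 −= (-1/2)R1 → (1, 0, -1)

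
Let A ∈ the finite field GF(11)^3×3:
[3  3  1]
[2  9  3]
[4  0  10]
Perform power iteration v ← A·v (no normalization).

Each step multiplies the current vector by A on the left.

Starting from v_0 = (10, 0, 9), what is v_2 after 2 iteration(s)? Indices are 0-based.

v_2 = (3, 0, 4)

v_0 = (10, 0, 9).
v_1 = A·v_0 = (6, 3, 9).
v_2 = A·v_1 = (3, 0, 4).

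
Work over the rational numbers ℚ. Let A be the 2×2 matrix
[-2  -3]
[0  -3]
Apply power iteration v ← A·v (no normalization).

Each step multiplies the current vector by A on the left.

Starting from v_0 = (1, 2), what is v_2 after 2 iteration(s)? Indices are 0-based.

v_0 = (1, 2).
v_1 = A·v_0 = (-8, -6).
v_2 = A·v_1 = (34, 18).

v_2 = (34, 18)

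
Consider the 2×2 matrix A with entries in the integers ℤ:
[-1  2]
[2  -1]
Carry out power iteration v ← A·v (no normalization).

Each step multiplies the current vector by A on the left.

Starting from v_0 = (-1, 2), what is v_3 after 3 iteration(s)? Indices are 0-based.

v_0 = (-1, 2).
v_1 = A·v_0 = (5, -4).
v_2 = A·v_1 = (-13, 14).
v_3 = A·v_2 = (41, -40).

v_3 = (41, -40)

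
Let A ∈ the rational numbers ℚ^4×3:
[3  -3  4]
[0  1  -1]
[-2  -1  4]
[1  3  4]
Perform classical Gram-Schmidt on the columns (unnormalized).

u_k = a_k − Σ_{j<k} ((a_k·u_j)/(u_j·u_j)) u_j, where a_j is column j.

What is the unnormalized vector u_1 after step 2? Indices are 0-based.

u_1 = (-15/7, 1, -11/7, 23/7)

Step 1: u_0 = a_0 = (3, 0, -2, 1).
Step 2: u_1 = a_1 − (-2/7)·u_0 = (-15/7, 1, -11/7, 23/7).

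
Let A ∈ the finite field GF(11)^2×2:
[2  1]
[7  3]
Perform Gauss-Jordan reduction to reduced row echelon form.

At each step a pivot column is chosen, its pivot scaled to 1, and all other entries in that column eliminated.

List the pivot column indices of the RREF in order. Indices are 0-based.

pivot columns: 0, 1

step 1: normalize row 0 (÷2) = (1, 6)
  row 1: subtract 7×row0 = (0, 5)
step 2: normalize row 1 (÷5) = (0, 1)
  row 0: subtract 6×row1 = (1, 0)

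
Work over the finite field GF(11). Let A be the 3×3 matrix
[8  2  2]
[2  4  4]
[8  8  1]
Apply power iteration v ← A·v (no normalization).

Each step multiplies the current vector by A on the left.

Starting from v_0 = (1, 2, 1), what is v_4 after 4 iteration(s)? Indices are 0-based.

v_4 = (6, 4, 10)

v_0 = (1, 2, 1).
v_1 = A·v_0 = (3, 3, 3).
v_2 = A·v_1 = (3, 8, 7).
v_3 = A·v_2 = (10, 0, 7).
v_4 = A·v_3 = (6, 4, 10).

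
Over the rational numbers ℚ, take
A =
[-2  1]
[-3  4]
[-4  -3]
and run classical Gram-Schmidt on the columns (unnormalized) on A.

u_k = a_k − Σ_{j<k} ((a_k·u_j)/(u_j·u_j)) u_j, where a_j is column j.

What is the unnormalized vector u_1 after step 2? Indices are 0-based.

Step 1: u_0 = a_0 = (-2, -3, -4).
Step 2: u_1 = a_1 − (-2/29)·u_0 = (25/29, 110/29, -95/29).

u_1 = (25/29, 110/29, -95/29)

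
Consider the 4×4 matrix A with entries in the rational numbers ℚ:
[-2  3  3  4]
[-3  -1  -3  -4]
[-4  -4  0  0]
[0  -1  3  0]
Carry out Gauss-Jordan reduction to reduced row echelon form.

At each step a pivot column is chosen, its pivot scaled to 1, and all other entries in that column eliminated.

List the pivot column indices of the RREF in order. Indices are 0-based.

pivot columns: 0, 1, 2, 3

pivot(0,0)=-2: scale R0 → (1, -3/2, -3/2, -2)
  clear (1,0): R1 −= (-3)R0 → (0, -11/2, -15/2, -10)
  clear (2,0): R2 −= (-4)R0 → (0, -10, -6, -8)
pivot(1,1)=-11/2: scale R1 → (0, 1, 15/11, 20/11)
  clear (0,1): R0 −= (-3/2)R1 → (1, 0, 6/11, 8/11)
  clear (2,1): R2 −= (-10)R1 → (0, 0, 84/11, 112/11)
  clear (3,1): R3 −= (-1)R1 → (0, 0, 48/11, 20/11)
pivot(2,2)=84/11: scale R2 → (0, 0, 1, 4/3)
  clear (0,2): R0 −= (6/11)R2 → (1, 0, 0, 0)
  clear (1,2): R1 −= (15/11)R2 → (0, 1, 0, 0)
  clear (3,2): R3 −= (48/11)R2 → (0, 0, 0, -4)
pivot(3,3)=-4: scale R3 → (0, 0, 0, 1)
  clear (2,3): R2 −= (4/3)R3 → (0, 0, 1, 0)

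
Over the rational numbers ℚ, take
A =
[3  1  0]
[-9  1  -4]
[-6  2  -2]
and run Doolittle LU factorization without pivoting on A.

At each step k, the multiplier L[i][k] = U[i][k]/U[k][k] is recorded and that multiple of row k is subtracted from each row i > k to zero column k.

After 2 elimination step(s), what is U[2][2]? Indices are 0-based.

k=0: U[0][0]=3
  eliminate (1,0): mult=-3, new row 1: (0, 4, -4); set L[1][0]=-3
  eliminate (2,0): mult=-2, new row 2: (0, 4, -2); set L[2][0]=-2
k=1: U[1][1]=4
  eliminate (2,1): mult=1, new row 2: (0, 0, 2); set L[2][1]=1

U[2][2] = 2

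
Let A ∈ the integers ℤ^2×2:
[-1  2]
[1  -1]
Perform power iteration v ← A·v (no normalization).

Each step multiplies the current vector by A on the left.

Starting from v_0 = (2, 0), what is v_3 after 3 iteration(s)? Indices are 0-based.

v_3 = (-14, 10)

v_0 = (2, 0).
v_1 = A·v_0 = (-2, 2).
v_2 = A·v_1 = (6, -4).
v_3 = A·v_2 = (-14, 10).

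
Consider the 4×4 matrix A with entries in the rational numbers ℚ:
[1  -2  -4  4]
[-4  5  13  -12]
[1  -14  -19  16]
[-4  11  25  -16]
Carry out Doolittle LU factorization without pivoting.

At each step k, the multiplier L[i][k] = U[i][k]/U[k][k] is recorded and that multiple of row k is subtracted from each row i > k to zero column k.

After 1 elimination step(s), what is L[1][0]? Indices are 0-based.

Step 1: pivot at (0,0) is 1.
  row1 ← row1 − (-4)·row0  ⇒  L[1][0]=-4, U row1=(0, -3, -3, 4)
  row2 ← row2 − (1)·row0  ⇒  L[2][0]=1, U row2=(0, -12, -15, 12)
  row3 ← row3 − (-4)·row0  ⇒  L[3][0]=-4, U row3=(0, 3, 9, 0)

L[1][0] = -4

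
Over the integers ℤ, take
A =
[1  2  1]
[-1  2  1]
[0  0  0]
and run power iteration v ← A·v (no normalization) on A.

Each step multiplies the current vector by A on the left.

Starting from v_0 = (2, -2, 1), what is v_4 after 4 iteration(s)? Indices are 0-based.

v_0 = (2, -2, 1).
v_1 = A·v_0 = (-1, -5, 0).
v_2 = A·v_1 = (-11, -9, 0).
v_3 = A·v_2 = (-29, -7, 0).
v_4 = A·v_3 = (-43, 15, 0).

v_4 = (-43, 15, 0)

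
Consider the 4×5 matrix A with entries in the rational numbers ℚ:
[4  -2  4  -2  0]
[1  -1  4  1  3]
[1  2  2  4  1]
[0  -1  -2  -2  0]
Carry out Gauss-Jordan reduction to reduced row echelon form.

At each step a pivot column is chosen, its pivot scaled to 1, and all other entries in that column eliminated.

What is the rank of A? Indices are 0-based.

rank = 4

step 1: normalize row 0 (÷4) = (1, -1/2, 1, -1/2, 0)
  row 1: subtract 1×row0 = (0, -1/2, 3, 3/2, 3)
  row 2: subtract 1×row0 = (0, 5/2, 1, 9/2, 1)
step 2: normalize row 1 (÷-1/2) = (0, 1, -6, -3, -6)
  row 0: subtract -1/2×row1 = (1, 0, -2, -2, -3)
  row 2: subtract 5/2×row1 = (0, 0, 16, 12, 16)
  row 3: subtract -1×row1 = (0, 0, -8, -5, -6)
step 3: normalize row 2 (÷16) = (0, 0, 1, 3/4, 1)
  row 0: subtract -2×row2 = (1, 0, 0, -1/2, -1)
  row 1: subtract -6×row2 = (0, 1, 0, 3/2, 0)
  row 3: subtract -8×row2 = (0, 0, 0, 1, 2)
step 4: normalize row 3 (÷1) = (0, 0, 0, 1, 2)
  row 0: subtract -1/2×row3 = (1, 0, 0, 0, 0)
  row 1: subtract 3/2×row3 = (0, 1, 0, 0, -3)
  row 2: subtract 3/4×row3 = (0, 0, 1, 0, -1/2)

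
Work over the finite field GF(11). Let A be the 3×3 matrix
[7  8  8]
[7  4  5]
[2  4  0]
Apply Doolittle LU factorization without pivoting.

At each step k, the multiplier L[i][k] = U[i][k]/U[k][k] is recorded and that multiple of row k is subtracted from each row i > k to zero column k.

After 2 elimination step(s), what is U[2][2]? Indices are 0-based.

U[2][2] = 9

[col 0] pivot 7
  R1 -= 1*R0 → (0, 7, 8)  (L[1][0] := 1)
  R2 -= 5*R0 → (0, 8, 4)  (L[2][0] := 5)
[col 1] pivot 7
  R2 -= 9*R1 → (0, 0, 9)  (L[2][1] := 9)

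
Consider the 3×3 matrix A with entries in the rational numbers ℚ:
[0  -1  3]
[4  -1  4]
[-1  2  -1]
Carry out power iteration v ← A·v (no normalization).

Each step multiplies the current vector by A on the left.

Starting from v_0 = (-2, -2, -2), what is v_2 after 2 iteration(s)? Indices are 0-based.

v_2 = (14, -2, -24)

v_0 = (-2, -2, -2).
v_1 = A·v_0 = (-4, -14, 0).
v_2 = A·v_1 = (14, -2, -24).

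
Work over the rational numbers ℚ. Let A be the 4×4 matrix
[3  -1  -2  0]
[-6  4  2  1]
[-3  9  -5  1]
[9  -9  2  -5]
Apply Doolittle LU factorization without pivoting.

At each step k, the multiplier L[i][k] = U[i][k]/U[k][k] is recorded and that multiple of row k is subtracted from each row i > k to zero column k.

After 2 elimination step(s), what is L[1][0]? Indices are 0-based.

k=0: U[0][0]=3
  eliminate (1,0): mult=-2, new row 1: (0, 2, -2, 1); set L[1][0]=-2
  eliminate (2,0): mult=-1, new row 2: (0, 8, -7, 1); set L[2][0]=-1
  eliminate (3,0): mult=3, new row 3: (0, -6, 8, -5); set L[3][0]=3
k=1: U[1][1]=2
  eliminate (2,1): mult=4, new row 2: (0, 0, 1, -3); set L[2][1]=4
  eliminate (3,1): mult=-3, new row 3: (0, 0, 2, -2); set L[3][1]=-3

L[1][0] = -2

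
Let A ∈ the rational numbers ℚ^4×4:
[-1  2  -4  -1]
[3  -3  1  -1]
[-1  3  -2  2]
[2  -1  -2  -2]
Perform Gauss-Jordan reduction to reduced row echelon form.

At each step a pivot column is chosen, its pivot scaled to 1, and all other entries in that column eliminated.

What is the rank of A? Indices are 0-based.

[1] R0 /= -1  ⇒  (1, -2, 4, 1)
     R1 -= 3·R0  ⇒  (0, 3, -11, -4)
     R2 -= -1·R0  ⇒  (0, 1, 2, 3)
     R3 -= 2·R0  ⇒  (0, 3, -10, -4)
[2] R1 /= 3  ⇒  (0, 1, -11/3, -4/3)
     R0 -= -2·R1  ⇒  (1, 0, -10/3, -5/3)
     R2 -= 1·R1  ⇒  (0, 0, 17/3, 13/3)
     R3 -= 3·R1  ⇒  (0, 0, 1, 0)
[3] R2 /= 17/3  ⇒  (0, 0, 1, 13/17)
     R0 -= -10/3·R2  ⇒  (1, 0, 0, 15/17)
     R1 -= -11/3·R2  ⇒  (0, 1, 0, 25/17)
     R3 -= 1·R2  ⇒  (0, 0, 0, -13/17)
[4] R3 /= -13/17  ⇒  (0, 0, 0, 1)
     R0 -= 15/17·R3  ⇒  (1, 0, 0, 0)
     R1 -= 25/17·R3  ⇒  (0, 1, 0, 0)
     R2 -= 13/17·R3  ⇒  (0, 0, 1, 0)

rank = 4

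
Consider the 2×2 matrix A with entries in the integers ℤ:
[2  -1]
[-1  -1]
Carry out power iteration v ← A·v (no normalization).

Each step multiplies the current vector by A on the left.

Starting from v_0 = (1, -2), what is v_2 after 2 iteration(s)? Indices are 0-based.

v_0 = (1, -2).
v_1 = A·v_0 = (4, 1).
v_2 = A·v_1 = (7, -5).

v_2 = (7, -5)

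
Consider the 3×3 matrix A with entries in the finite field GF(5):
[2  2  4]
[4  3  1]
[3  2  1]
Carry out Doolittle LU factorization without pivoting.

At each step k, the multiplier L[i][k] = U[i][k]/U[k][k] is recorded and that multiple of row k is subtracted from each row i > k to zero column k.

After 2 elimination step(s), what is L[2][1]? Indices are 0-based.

Step 1: pivot at (0,0) is 2.
  row1 ← row1 − (2)·row0  ⇒  L[1][0]=2, U row1=(0, 4, 3)
  row2 ← row2 − (4)·row0  ⇒  L[2][0]=4, U row2=(0, 4, 0)
Step 2: pivot at (1,1) is 4.
  row2 ← row2 − (1)·row1  ⇒  L[2][1]=1, U row2=(0, 0, 2)

L[2][1] = 1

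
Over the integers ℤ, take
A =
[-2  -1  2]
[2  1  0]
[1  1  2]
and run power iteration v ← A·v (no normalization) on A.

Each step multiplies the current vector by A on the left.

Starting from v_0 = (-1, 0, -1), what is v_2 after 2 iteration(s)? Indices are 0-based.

v_2 = (-4, -2, -8)

v_0 = (-1, 0, -1).
v_1 = A·v_0 = (0, -2, -3).
v_2 = A·v_1 = (-4, -2, -8).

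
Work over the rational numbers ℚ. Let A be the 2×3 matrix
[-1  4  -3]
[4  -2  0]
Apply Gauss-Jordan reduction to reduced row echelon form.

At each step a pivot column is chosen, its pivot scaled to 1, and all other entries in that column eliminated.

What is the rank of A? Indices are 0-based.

step 1: normalize row 0 (÷-1) = (1, -4, 3)
  row 1: subtract 4×row0 = (0, 14, -12)
step 2: normalize row 1 (÷14) = (0, 1, -6/7)
  row 0: subtract -4×row1 = (1, 0, -3/7)

rank = 2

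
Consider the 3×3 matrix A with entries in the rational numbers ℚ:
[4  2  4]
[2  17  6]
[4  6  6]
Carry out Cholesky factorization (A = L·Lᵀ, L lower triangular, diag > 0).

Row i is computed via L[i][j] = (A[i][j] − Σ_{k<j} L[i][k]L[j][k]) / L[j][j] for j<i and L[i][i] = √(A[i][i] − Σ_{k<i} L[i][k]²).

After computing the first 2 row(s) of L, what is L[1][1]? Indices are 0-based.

L[1][1] = 4

Step 1: L[0][0] = √(4) = 2.
  L[1][0] = (2) / L[0][0] = 1.
Step 2: L[1][1] = √(16) = 4.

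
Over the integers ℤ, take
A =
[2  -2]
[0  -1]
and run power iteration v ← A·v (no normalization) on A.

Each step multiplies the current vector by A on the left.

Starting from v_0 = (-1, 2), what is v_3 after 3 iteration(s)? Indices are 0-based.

v_3 = (-20, -2)

v_0 = (-1, 2).
v_1 = A·v_0 = (-6, -2).
v_2 = A·v_1 = (-8, 2).
v_3 = A·v_2 = (-20, -2).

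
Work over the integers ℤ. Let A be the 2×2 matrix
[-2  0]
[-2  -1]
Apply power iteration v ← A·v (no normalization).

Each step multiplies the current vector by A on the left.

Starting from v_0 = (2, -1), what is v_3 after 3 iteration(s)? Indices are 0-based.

v_0 = (2, -1).
v_1 = A·v_0 = (-4, -3).
v_2 = A·v_1 = (8, 11).
v_3 = A·v_2 = (-16, -27).

v_3 = (-16, -27)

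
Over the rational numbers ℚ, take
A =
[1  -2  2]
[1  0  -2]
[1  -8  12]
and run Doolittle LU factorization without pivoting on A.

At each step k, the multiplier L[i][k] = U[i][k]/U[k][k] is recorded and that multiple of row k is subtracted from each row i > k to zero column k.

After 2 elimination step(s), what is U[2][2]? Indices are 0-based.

U[2][2] = -2

[col 0] pivot 1
  R1 -= 1*R0 → (0, 2, -4)  (L[1][0] := 1)
  R2 -= 1*R0 → (0, -6, 10)  (L[2][0] := 1)
[col 1] pivot 2
  R2 -= -3*R1 → (0, 0, -2)  (L[2][1] := -3)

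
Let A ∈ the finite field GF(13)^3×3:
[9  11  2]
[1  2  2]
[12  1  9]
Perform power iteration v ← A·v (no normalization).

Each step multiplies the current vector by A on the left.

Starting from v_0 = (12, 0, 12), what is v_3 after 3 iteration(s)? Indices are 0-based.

v_3 = (10, 9, 7)

v_0 = (12, 0, 12).
v_1 = A·v_0 = (2, 10, 5).
v_2 = A·v_1 = (8, 6, 1).
v_3 = A·v_2 = (10, 9, 7).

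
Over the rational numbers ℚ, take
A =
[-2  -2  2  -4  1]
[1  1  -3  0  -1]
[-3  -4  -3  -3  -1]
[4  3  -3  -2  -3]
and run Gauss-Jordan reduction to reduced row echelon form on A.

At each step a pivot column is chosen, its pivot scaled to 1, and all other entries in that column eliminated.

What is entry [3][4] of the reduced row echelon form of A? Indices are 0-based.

M[3][4] = 1/80

[1] R0 /= -2  ⇒  (1, 1, -1, 2, -1/2)
     R1 -= 1·R0  ⇒  (0, 0, -2, -2, -1/2)
     R2 -= -3·R0  ⇒  (0, -1, -6, 3, -5/2)
     R3 -= 4·R0  ⇒  (0, -1, 1, -10, -1)
[2] R1 <-> R2
[2] R1 /= -1  ⇒  (0, 1, 6, -3, 5/2)
     R0 -= 1·R1  ⇒  (1, 0, -7, 5, -3)
     R3 -= -1·R1  ⇒  (0, 0, 7, -13, 3/2)
[3] R2 /= -2  ⇒  (0, 0, 1, 1, 1/4)
     R0 -= -7·R2  ⇒  (1, 0, 0, 12, -5/4)
     R1 -= 6·R2  ⇒  (0, 1, 0, -9, 1)
     R3 -= 7·R2  ⇒  (0, 0, 0, -20, -1/4)
[4] R3 /= -20  ⇒  (0, 0, 0, 1, 1/80)
     R0 -= 12·R3  ⇒  (1, 0, 0, 0, -7/5)
     R1 -= -9·R3  ⇒  (0, 1, 0, 0, 89/80)
     R2 -= 1·R3  ⇒  (0, 0, 1, 0, 19/80)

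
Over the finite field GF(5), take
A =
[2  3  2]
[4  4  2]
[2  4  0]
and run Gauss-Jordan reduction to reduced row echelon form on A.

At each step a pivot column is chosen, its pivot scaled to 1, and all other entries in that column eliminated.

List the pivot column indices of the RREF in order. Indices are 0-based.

pivot columns: 0, 1, 2

step 1: normalize row 0 (÷2) = (1, 4, 1)
  row 1: subtract 4×row0 = (0, 3, 3)
  row 2: subtract 2×row0 = (0, 1, 3)
step 2: normalize row 1 (÷3) = (0, 1, 1)
  row 0: subtract 4×row1 = (1, 0, 2)
  row 2: subtract 1×row1 = (0, 0, 2)
step 3: normalize row 2 (÷2) = (0, 0, 1)
  row 0: subtract 2×row2 = (1, 0, 0)
  row 1: subtract 1×row2 = (0, 1, 0)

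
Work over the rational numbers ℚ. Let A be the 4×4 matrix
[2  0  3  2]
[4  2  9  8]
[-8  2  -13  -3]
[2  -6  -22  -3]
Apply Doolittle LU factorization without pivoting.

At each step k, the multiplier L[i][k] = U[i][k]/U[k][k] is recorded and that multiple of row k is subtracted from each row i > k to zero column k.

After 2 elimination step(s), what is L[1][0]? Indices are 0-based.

k=0: U[0][0]=2
  eliminate (1,0): mult=2, new row 1: (0, 2, 3, 4); set L[1][0]=2
  eliminate (2,0): mult=-4, new row 2: (0, 2, -1, 5); set L[2][0]=-4
  eliminate (3,0): mult=1, new row 3: (0, -6, -25, -5); set L[3][0]=1
k=1: U[1][1]=2
  eliminate (2,1): mult=1, new row 2: (0, 0, -4, 1); set L[2][1]=1
  eliminate (3,1): mult=-3, new row 3: (0, 0, -16, 7); set L[3][1]=-3

L[1][0] = 2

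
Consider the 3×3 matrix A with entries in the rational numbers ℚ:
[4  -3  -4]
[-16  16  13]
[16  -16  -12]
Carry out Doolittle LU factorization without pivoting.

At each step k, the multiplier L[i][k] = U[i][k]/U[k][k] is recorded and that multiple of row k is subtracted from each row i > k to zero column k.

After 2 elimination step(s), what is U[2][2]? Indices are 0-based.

k=0: U[0][0]=4
  eliminate (1,0): mult=-4, new row 1: (0, 4, -3); set L[1][0]=-4
  eliminate (2,0): mult=4, new row 2: (0, -4, 4); set L[2][0]=4
k=1: U[1][1]=4
  eliminate (2,1): mult=-1, new row 2: (0, 0, 1); set L[2][1]=-1

U[2][2] = 1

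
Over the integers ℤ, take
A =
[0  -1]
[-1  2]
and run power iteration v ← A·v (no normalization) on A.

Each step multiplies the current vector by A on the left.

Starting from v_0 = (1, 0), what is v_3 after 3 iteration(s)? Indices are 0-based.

v_0 = (1, 0).
v_1 = A·v_0 = (0, -1).
v_2 = A·v_1 = (1, -2).
v_3 = A·v_2 = (2, -5).

v_3 = (2, -5)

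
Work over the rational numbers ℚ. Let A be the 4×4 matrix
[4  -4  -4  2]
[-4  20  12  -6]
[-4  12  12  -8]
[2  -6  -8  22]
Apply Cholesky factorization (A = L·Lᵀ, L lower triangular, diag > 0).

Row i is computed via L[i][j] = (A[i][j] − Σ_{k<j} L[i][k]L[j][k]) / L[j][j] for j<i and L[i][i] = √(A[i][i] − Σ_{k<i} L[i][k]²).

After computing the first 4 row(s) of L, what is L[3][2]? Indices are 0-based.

L[3][2] = -2

Step 1: L[0][0] = √(4) = 2.
  L[1][0] = (-4) / L[0][0] = -2.
Step 2: L[1][1] = √(16) = 4.
  L[2][0] = (-4) / L[0][0] = -2.
  L[2][1] = (8) / L[1][1] = 2.
Step 3: L[2][2] = √(4) = 2.
  L[3][0] = (2) / L[0][0] = 1.
  L[3][1] = (-4) / L[1][1] = -1.
  L[3][2] = (-4) / L[2][2] = -2.
Step 4: L[3][3] = √(16) = 4.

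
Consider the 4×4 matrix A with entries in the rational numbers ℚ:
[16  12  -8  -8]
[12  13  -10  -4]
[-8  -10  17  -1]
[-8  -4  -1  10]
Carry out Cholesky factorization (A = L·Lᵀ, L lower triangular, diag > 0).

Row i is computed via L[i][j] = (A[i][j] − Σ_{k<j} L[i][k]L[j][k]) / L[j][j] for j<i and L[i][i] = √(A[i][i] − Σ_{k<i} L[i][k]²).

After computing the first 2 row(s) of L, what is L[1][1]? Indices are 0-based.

Step 1: L[0][0] = √(16) = 4.
  L[1][0] = (12) / L[0][0] = 3.
Step 2: L[1][1] = √(4) = 2.

L[1][1] = 2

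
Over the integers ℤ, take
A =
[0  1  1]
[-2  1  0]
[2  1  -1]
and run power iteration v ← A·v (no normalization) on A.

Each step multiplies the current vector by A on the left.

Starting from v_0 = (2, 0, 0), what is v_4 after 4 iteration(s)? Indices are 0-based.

v_0 = (2, 0, 0).
v_1 = A·v_0 = (0, -4, 4).
v_2 = A·v_1 = (0, -4, -8).
v_3 = A·v_2 = (-12, -4, 4).
v_4 = A·v_3 = (0, 20, -32).

v_4 = (0, 20, -32)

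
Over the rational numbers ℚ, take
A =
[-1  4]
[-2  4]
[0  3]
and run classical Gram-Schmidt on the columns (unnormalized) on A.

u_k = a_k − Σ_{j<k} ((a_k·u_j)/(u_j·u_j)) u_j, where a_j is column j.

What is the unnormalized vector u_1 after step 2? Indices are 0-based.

Step 1: u_0 = a_0 = (-1, -2, 0).
Step 2: u_1 = a_1 − (-12/5)·u_0 = (8/5, -4/5, 3).

u_1 = (8/5, -4/5, 3)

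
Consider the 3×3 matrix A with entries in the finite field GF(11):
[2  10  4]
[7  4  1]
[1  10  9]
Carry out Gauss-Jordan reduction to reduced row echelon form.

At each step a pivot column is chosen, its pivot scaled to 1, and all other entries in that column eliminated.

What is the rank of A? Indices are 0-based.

[1] R0 /= 2  ⇒  (1, 5, 2)
     R1 -= 7·R0  ⇒  (0, 2, 9)
     R2 -= 1·R0  ⇒  (0, 5, 7)
[2] R1 /= 2  ⇒  (0, 1, 10)
     R0 -= 5·R1  ⇒  (1, 0, 7)
     R2 -= 5·R1  ⇒  (0, 0, 1)
[3] R2 /= 1  ⇒  (0, 0, 1)
     R0 -= 7·R2  ⇒  (1, 0, 0)
     R1 -= 10·R2  ⇒  (0, 1, 0)

rank = 3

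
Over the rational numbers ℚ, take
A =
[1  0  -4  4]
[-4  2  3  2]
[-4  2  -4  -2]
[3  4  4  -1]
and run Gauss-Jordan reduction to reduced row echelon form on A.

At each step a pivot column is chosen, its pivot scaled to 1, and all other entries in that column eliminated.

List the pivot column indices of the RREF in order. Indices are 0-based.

step 1: normalize row 0 (÷1) = (1, 0, -4, 4)
  row 1: subtract -4×row0 = (0, 2, -13, 18)
  row 2: subtract -4×row0 = (0, 2, -20, 14)
  row 3: subtract 3×row0 = (0, 4, 16, -13)
step 2: normalize row 1 (÷2) = (0, 1, -13/2, 9)
  row 2: subtract 2×row1 = (0, 0, -7, -4)
  row 3: subtract 4×row1 = (0, 0, 42, -49)
step 3: normalize row 2 (÷-7) = (0, 0, 1, 4/7)
  row 0: subtract -4×row2 = (1, 0, 0, 44/7)
  row 1: subtract -13/2×row2 = (0, 1, 0, 89/7)
  row 3: subtract 42×row2 = (0, 0, 0, -73)
step 4: normalize row 3 (÷-73) = (0, 0, 0, 1)
  row 0: subtract 44/7×row3 = (1, 0, 0, 0)
  row 1: subtract 89/7×row3 = (0, 1, 0, 0)
  row 2: subtract 4/7×row3 = (0, 0, 1, 0)

pivot columns: 0, 1, 2, 3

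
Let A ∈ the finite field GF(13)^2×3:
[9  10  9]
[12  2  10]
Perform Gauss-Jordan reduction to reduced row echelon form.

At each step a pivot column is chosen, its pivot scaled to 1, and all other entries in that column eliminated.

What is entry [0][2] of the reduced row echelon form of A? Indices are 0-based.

step 1: normalize row 0 (÷9) = (1, 4, 1)
  row 1: subtract 12×row0 = (0, 6, 11)
step 2: normalize row 1 (÷6) = (0, 1, 4)
  row 0: subtract 4×row1 = (1, 0, 11)

M[0][2] = 11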